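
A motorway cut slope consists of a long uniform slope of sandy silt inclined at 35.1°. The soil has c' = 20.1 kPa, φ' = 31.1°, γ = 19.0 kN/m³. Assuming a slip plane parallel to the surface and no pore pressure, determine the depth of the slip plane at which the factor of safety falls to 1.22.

z = 6.22 m

Setting FS = 1.22 in FS = [c' + γz cos²β tanφ'] / [γz sinβ cosβ] and solving for z:
z = c' / [γ cosβ (FS·sinβ − cosβ·tanφ')]
  = 20.1 / [19.0·cos35.1°·(1.22·sin35.1° − cos35.1°·tan31.1°)]
  = 20.1 / [19.0·0.8181·(1.22·0.5750 − 0.8181·0.6032)]
  = 20.1 / 3.2328 = 6.217 m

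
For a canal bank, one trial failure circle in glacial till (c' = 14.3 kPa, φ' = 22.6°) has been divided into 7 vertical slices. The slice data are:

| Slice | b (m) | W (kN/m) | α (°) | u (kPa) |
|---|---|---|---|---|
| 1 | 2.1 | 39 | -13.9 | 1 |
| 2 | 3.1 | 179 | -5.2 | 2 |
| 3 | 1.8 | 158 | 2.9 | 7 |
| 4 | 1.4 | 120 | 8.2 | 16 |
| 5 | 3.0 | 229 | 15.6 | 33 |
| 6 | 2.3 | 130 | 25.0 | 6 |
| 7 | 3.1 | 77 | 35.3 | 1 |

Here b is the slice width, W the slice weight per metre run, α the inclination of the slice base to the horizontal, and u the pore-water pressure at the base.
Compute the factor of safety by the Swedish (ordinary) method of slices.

FS = 3.49

Ordinary method of slices: FS = Σ[c'·Δl_i + (W_i cosα_i − u_i·Δl_i)·tanφ'] / Σ W_i sinα_i, with Δl_i = b_i / cosα_i.
Slice 1: Δl = 2.1/cos(-13.9°) = 2.163 m; N'_1 = 39·cos(-13.9°) − 1·2.163 = 35.7; c'Δl = 30.94; W sinα = -9.4
Slice 2: Δl = 3.1/cos(-5.2°) = 3.113 m; N'_2 = 179·cos(-5.2°) − 2·3.113 = 172.0; c'Δl = 44.51; W sinα = -16.2
Slice 3: Δl = 1.8/cos2.9° = 1.802 m; N'_3 = 158·cos2.9° − 7·1.802 = 145.2; c'Δl = 25.77; W sinα = 8.0
Slice 4: Δl = 1.4/cos8.2° = 1.414 m; N'_4 = 120·cos8.2° − 16·1.414 = 96.1; c'Δl = 20.23; W sinα = 17.1
Slice 5: Δl = 3.0/cos15.6° = 3.115 m; N'_5 = 229·cos15.6° − 33·3.115 = 117.8; c'Δl = 44.54; W sinα = 61.6
Slice 6: Δl = 2.3/cos25.0° = 2.538 m; N'_6 = 130·cos25.0° − 6·2.538 = 102.6; c'Δl = 36.29; W sinα = 54.9
Slice 7: Δl = 3.1/cos35.3° = 3.798 m; N'_7 = 77·cos35.3° − 1·3.798 = 59.0; c'Δl = 54.32; W sinα = 44.5
Σc'Δl = 256.6 kN/m; ΣN' = 728.5 kN/m; ΣW sinα = 160.5 kN/m
Resisting = 256.6 + 728.5·tan22.6° = 256.6 + 303.2 = 559.8 kN/m
FS = 559.8 / 160.5 = 3.487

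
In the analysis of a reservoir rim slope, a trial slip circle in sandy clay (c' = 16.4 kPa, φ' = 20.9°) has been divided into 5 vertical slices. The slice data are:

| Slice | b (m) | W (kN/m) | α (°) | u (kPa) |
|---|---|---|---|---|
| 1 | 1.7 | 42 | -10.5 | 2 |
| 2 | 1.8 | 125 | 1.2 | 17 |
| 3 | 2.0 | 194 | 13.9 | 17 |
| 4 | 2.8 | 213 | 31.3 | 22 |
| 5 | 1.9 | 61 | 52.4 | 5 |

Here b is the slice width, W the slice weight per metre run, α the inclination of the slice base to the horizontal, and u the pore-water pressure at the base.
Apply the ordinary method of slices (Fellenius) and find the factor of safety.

FS = 1.77

Ordinary method of slices: FS = Σ[c'·Δl_i + (W_i cosα_i − u_i·Δl_i)·tanφ'] / Σ W_i sinα_i, with Δl_i = b_i / cosα_i.
Slice 1: Δl = 1.7/cos(-10.5°) = 1.729 m; N'_1 = 42·cos(-10.5°) − 2·1.729 = 37.8; c'Δl = 28.35; W sinα = -7.7
Slice 2: Δl = 1.8/cos1.2° = 1.800 m; N'_2 = 125·cos1.2° − 17·1.800 = 94.4; c'Δl = 29.53; W sinα = 2.6
Slice 3: Δl = 2.0/cos13.9° = 2.060 m; N'_3 = 194·cos13.9° − 17·2.060 = 153.3; c'Δl = 33.79; W sinα = 46.6
Slice 4: Δl = 2.8/cos31.3° = 3.277 m; N'_4 = 213·cos31.3° − 22·3.277 = 109.9; c'Δl = 53.74; W sinα = 110.7
Slice 5: Δl = 1.9/cos52.4° = 3.114 m; N'_5 = 61·cos52.4° − 5·3.114 = 21.6; c'Δl = 51.07; W sinα = 48.3
Σc'Δl = 196.5 kN/m; ΣN' = 417.1 kN/m; ΣW sinα = 200.6 kN/m
Resisting = 196.5 + 417.1·tan20.9° = 196.5 + 159.3 = 355.7 kN/m
FS = 355.7 / 200.6 = 1.774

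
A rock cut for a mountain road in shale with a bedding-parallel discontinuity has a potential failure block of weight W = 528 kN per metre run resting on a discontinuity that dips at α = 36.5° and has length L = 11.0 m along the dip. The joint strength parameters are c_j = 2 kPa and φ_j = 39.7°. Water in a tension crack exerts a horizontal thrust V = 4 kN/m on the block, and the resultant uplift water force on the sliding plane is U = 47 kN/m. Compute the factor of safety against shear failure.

Resolving the block weight along and normal to the plane and applying the Mohr–Coulomb strength on the joint:
N' = W cosα − U − V sinα = 528·cos36.5° − 47 − 4·sin36.5° = 375.1 kN/m
Driving force T = W sinα + V cosα = 528·sin36.5° + 4·cos36.5° = 317.3 kN/m
Resisting force R = c_j·L + N'·tanφ_j = 2·11.0 + 375.1·tan39.7° = 22.0 + 311.4 = 333.4 kN/m
FS = R / T = 333.4 / 317.3 = 1.051

FS = 1.05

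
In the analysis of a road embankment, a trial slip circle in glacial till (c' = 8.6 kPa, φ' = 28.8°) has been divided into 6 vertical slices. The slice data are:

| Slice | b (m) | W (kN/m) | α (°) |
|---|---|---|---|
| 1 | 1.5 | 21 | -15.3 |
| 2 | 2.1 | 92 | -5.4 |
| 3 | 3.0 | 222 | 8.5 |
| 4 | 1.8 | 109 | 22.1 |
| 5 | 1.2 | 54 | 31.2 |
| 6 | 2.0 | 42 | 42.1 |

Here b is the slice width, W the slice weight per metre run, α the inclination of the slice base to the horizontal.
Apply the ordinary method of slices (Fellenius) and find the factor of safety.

FS = 3.37

Ordinary method of slices: FS = Σ[c'·Δl_i + (W_i cosα_i)·tanφ'] / Σ W_i sinα_i, with Δl_i = b_i / cosα_i.
Slice 1: Δl = 1.5/cos(-15.3°) = 1.555 m; N'_1 = 21·cos(-15.3°) = 20.3; c'Δl = 13.37; W sinα = -5.5
Slice 2: Δl = 2.1/cos(-5.4°) = 2.109 m; N'_2 = 92·cos(-5.4°) = 91.6; c'Δl = 18.14; W sinα = -8.7
Slice 3: Δl = 3.0/cos8.5° = 3.033 m; N'_3 = 222·cos8.5° = 219.6; c'Δl = 26.09; W sinα = 32.8
Slice 4: Δl = 1.8/cos22.1° = 1.943 m; N'_4 = 109·cos22.1° = 101.0; c'Δl = 16.71; W sinα = 41.0
Slice 5: Δl = 1.2/cos31.2° = 1.403 m; N'_5 = 54·cos31.2° = 46.2; c'Δl = 12.07; W sinα = 28.0
Slice 6: Δl = 2.0/cos42.1° = 2.696 m; N'_6 = 42·cos42.1° = 31.2; c'Δl = 23.18; W sinα = 28.2
Σc'Δl = 109.6 kN/m; ΣN' = 509.8 kN/m; ΣW sinα = 115.8 kN/m
Resisting = 109.6 + 509.8·tan28.8° = 109.6 + 280.2 = 389.8 kN/m
FS = 389.8 / 115.8 = 3.367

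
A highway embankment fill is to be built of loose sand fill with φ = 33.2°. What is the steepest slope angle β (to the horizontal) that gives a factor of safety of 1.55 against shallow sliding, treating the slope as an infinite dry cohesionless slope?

For an infinite dry cohesionless slope FS = tanφ/tanβ, so tanβ = tanφ / FS.
tanβ = tan33.2° / 1.55 = 0.6544 / 1.55 = 0.4222
β = arctan(0.4222) = 22.89°

β = 22.9°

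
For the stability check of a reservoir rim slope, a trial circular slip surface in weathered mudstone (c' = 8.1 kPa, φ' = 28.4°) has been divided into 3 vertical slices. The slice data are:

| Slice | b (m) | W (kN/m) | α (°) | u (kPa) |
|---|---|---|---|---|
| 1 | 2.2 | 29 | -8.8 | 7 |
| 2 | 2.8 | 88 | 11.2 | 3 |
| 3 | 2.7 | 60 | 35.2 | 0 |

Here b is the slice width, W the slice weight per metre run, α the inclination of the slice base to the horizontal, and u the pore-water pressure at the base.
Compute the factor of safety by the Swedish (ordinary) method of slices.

Ordinary method of slices: FS = Σ[c'·Δl_i + (W_i cosα_i − u_i·Δl_i)·tanφ'] / Σ W_i sinα_i, with Δl_i = b_i / cosα_i.
Slice 1: Δl = 2.2/cos(-8.8°) = 2.226 m; N'_1 = 29·cos(-8.8°) − 7·2.226 = 13.1; c'Δl = 18.03; W sinα = -4.4
Slice 2: Δl = 2.8/cos11.2° = 2.854 m; N'_2 = 88·cos11.2° − 3·2.854 = 77.8; c'Δl = 23.12; W sinα = 17.1
Slice 3: Δl = 2.7/cos35.2° = 3.304 m; N'_3 = 60·cos35.2° − 0·3.304 = 49.0; c'Δl = 26.76; W sinα = 34.6
Σc'Δl = 67.9 kN/m; ΣN' = 139.9 kN/m; ΣW sinα = 47.2 kN/m
Resisting = 67.9 + 139.9·tan28.4° = 67.9 + 75.6 = 143.5 kN/m
FS = 143.5 / 47.2 = 3.038

FS = 3.04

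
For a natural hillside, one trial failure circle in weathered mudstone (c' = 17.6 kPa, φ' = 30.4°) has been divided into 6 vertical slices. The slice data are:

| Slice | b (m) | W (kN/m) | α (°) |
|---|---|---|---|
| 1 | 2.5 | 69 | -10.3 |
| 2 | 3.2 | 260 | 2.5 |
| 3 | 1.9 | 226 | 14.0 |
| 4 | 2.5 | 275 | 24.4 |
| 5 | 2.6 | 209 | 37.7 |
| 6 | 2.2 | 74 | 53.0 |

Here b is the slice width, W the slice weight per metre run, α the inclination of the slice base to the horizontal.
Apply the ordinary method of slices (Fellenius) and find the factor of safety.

FS = 2.53

Ordinary method of slices: FS = Σ[c'·Δl_i + (W_i cosα_i)·tanφ'] / Σ W_i sinα_i, with Δl_i = b_i / cosα_i.
Slice 1: Δl = 2.5/cos(-10.3°) = 2.541 m; N'_1 = 69·cos(-10.3°) = 67.9; c'Δl = 44.72; W sinα = -12.3
Slice 2: Δl = 3.2/cos2.5° = 3.203 m; N'_2 = 260·cos2.5° = 259.8; c'Δl = 56.37; W sinα = 11.3
Slice 3: Δl = 1.9/cos14.0° = 1.958 m; N'_3 = 226·cos14.0° = 219.3; c'Δl = 34.46; W sinα = 54.7
Slice 4: Δl = 2.5/cos24.4° = 2.745 m; N'_4 = 275·cos24.4° = 250.4; c'Δl = 48.32; W sinα = 113.6
Slice 5: Δl = 2.6/cos37.7° = 3.286 m; N'_5 = 209·cos37.7° = 165.4; c'Δl = 57.83; W sinα = 127.8
Slice 6: Δl = 2.2/cos53.0° = 3.656 m; N'_6 = 74·cos53.0° = 44.5; c'Δl = 64.34; W sinα = 59.1
Σc'Δl = 306.0 kN/m; ΣN' = 1007.3 kN/m; ΣW sinα = 354.2 kN/m
Resisting = 306.0 + 1007.3·tan30.4° = 306.0 + 591.0 = 897.0 kN/m
FS = 897.0 / 354.2 = 2.533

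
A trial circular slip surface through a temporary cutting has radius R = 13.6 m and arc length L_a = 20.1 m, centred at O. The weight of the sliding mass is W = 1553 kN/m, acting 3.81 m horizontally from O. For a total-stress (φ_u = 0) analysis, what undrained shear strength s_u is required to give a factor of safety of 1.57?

s_u = 34.0 kPa

FS = s_u·L_a·R / (W·d), so s_u = FS·W·d / (L_a·R).
s_u = 1.57·1553·3.81 / (20.10·13.6) = 9289.6 / 273.36 = 33.98 kPa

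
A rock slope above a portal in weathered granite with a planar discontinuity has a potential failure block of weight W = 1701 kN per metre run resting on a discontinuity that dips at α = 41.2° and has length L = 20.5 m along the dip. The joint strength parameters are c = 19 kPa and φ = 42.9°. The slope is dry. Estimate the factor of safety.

FS = 1.41

Resolving the block weight along and normal to the plane and applying the Mohr–Coulomb strength on the joint:
N' = W cosα = 1701·cos41.2° = 1279.9 kN/m
Driving force T = W sinα = 1701·sin41.2° = 1120.4 kN/m
Resisting force R = c·L + N'·tanφ = 19·20.5 + 1279.9·tan42.9° = 389.5 + 1189.3 = 1578.8 kN/m
FS = R / T = 1578.8 / 1120.4 = 1.409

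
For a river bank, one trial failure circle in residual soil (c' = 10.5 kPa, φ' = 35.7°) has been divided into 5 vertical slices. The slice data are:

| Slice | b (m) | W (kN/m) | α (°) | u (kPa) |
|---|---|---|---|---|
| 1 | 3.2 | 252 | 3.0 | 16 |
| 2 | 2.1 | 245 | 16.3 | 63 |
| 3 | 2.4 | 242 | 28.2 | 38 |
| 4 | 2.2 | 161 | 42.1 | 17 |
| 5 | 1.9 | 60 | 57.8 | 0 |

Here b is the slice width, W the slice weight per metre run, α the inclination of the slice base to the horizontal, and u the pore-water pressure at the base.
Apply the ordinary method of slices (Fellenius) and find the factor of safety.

FS = 1.46

Ordinary method of slices: FS = Σ[c'·Δl_i + (W_i cosα_i − u_i·Δl_i)·tanφ'] / Σ W_i sinα_i, with Δl_i = b_i / cosα_i.
Slice 1: Δl = 3.2/cos3.0° = 3.204 m; N'_1 = 252·cos3.0° − 16·3.204 = 200.4; c'Δl = 33.65; W sinα = 13.2
Slice 2: Δl = 2.1/cos16.3° = 2.188 m; N'_2 = 245·cos16.3° − 63·2.188 = 97.3; c'Δl = 22.97; W sinα = 68.8
Slice 3: Δl = 2.4/cos28.2° = 2.723 m; N'_3 = 242·cos28.2° − 38·2.723 = 109.8; c'Δl = 28.59; W sinα = 114.4
Slice 4: Δl = 2.2/cos42.1° = 2.965 m; N'_4 = 161·cos42.1° − 17·2.965 = 69.1; c'Δl = 31.13; W sinα = 107.9
Slice 5: Δl = 1.9/cos57.8° = 3.566 m; N'_5 = 60·cos57.8° − 0·3.566 = 32.0; c'Δl = 37.44; W sinα = 50.8
Σc'Δl = 153.8 kN/m; ΣN' = 508.5 kN/m; ΣW sinα = 355.0 kN/m
Resisting = 153.8 + 508.5·tan35.7° = 153.8 + 365.4 = 519.2 kN/m
FS = 519.2 / 355.0 = 1.462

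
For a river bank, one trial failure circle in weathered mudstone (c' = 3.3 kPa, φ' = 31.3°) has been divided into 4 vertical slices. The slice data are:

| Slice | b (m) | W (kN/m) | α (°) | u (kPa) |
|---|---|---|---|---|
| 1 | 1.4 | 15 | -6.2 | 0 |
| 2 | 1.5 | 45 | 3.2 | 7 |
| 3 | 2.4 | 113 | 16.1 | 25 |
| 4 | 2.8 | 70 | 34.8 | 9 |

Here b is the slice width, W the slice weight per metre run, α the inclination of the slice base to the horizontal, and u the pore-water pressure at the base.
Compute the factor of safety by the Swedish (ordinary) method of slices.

Ordinary method of slices: FS = Σ[c'·Δl_i + (W_i cosα_i − u_i·Δl_i)·tanφ'] / Σ W_i sinα_i, with Δl_i = b_i / cosα_i.
Slice 1: Δl = 1.4/cos(-6.2°) = 1.408 m; N'_1 = 15·cos(-6.2°) − 0·1.408 = 14.9; c'Δl = 4.65; W sinα = -1.6
Slice 2: Δl = 1.5/cos3.2° = 1.502 m; N'_2 = 45·cos3.2° − 7·1.502 = 34.4; c'Δl = 4.96; W sinα = 2.5
Slice 3: Δl = 2.4/cos16.1° = 2.498 m; N'_3 = 113·cos16.1° − 25·2.498 = 46.1; c'Δl = 8.24; W sinα = 31.3
Slice 4: Δl = 2.8/cos34.8° = 3.410 m; N'_4 = 70·cos34.8° − 9·3.410 = 26.8; c'Δl = 11.25; W sinα = 39.9
Σc'Δl = 29.1 kN/m; ΣN' = 122.2 kN/m; ΣW sinα = 72.2 kN/m
Resisting = 29.1 + 122.2·tan31.3° = 29.1 + 74.3 = 103.4 kN/m
FS = 103.4 / 72.2 = 1.433

FS = 1.43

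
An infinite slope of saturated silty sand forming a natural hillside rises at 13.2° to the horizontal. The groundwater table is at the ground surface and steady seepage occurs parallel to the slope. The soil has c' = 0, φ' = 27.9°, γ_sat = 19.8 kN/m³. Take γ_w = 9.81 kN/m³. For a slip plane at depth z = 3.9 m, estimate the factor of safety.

With seepage parallel to the slope and the water table at the surface, the effective normal stress on the slip plane uses the buoyant unit weight γ' = γ_sat − γ_w while the driving shear stress uses γ_sat:
FS = [c' + γ' z cos²β tanφ'] / [γ_sat z sinβ cosβ]
(For c' = 0 this reduces to FS = (γ'/γ_sat)·tanφ'/tanβ.)
γ' = 19.8 − 9.81 = 9.99 kN/m³
Numerator = 0.0 + 9.99·3.9·cos²13.2°·tan27.9° = 0.0 + 9.99·3.9·0.9479·0.5295 = 19.553 kPa
Denominator = 19.8·3.9·sin13.2°·cos13.2° = 19.8·3.9·0.2284·0.9736 = 17.167 kPa
FS = 19.553 / 17.167 = 1.139

FS = 1.14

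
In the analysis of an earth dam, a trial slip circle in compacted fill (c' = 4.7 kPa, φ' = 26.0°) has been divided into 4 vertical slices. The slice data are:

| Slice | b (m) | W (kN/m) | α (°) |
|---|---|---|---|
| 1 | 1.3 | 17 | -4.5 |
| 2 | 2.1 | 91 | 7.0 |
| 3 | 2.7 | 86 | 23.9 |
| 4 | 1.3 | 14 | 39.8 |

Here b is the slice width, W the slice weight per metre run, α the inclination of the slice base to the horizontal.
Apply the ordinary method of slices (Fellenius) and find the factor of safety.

Ordinary method of slices: FS = Σ[c'·Δl_i + (W_i cosα_i)·tanφ'] / Σ W_i sinα_i, with Δl_i = b_i / cosα_i.
Slice 1: Δl = 1.3/cos(-4.5°) = 1.304 m; N'_1 = 17·cos(-4.5°) = 16.9; c'Δl = 6.13; W sinα = -1.3
Slice 2: Δl = 2.1/cos7.0° = 2.116 m; N'_2 = 91·cos7.0° = 90.3; c'Δl = 9.94; W sinα = 11.1
Slice 3: Δl = 2.7/cos23.9° = 2.953 m; N'_3 = 86·cos23.9° = 78.6; c'Δl = 13.88; W sinα = 34.8
Slice 4: Δl = 1.3/cos39.8° = 1.692 m; N'_4 = 14·cos39.8° = 10.8; c'Δl = 7.95; W sinα = 9.0
Σc'Δl = 37.9 kN/m; ΣN' = 196.7 kN/m; ΣW sinα = 53.6 kN/m
Resisting = 37.9 + 196.7·tan26.0° = 37.9 + 95.9 = 133.8 kN/m
FS = 133.8 / 53.6 = 2.498

FS = 2.50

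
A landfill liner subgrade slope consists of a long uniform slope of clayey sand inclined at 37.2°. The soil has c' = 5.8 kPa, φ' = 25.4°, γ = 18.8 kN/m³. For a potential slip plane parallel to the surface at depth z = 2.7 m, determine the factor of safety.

FS = 0.86

For an infinite slope with a slip plane parallel to the surface (no pore pressure): FS = [c' + γz cos²β tanφ'] / [γz sinβ cosβ].
γz = 18.8·2.7 = 50.76 kN/m²
Numerator = 5.8 + 50.76·cos²37.2°·tan25.4° = 5.8 + 50.76·0.6345·0.4748 = 21.092 kPa
Denominator = 50.76·sin37.2°·cos37.2° = 50.76·0.6046·0.7965 = 24.445 kPa
FS = 21.092 / 24.445 = 0.863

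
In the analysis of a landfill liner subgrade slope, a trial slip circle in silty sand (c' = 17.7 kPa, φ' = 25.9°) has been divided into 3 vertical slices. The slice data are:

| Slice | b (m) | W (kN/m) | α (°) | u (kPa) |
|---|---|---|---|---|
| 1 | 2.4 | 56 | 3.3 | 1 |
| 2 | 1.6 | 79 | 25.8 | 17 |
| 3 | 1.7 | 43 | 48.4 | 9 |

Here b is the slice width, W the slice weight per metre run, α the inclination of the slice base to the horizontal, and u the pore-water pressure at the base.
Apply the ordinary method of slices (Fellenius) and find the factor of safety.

FS = 2.41

Ordinary method of slices: FS = Σ[c'·Δl_i + (W_i cosα_i − u_i·Δl_i)·tanφ'] / Σ W_i sinα_i, with Δl_i = b_i / cosα_i.
Slice 1: Δl = 2.4/cos3.3° = 2.404 m; N'_1 = 56·cos3.3° − 1·2.404 = 53.5; c'Δl = 42.55; W sinα = 3.2
Slice 2: Δl = 1.6/cos25.8° = 1.777 m; N'_2 = 79·cos25.8° − 17·1.777 = 40.9; c'Δl = 31.46; W sinα = 34.4
Slice 3: Δl = 1.7/cos48.4° = 2.561 m; N'_3 = 43·cos48.4° − 9·2.561 = 5.5; c'Δl = 45.32; W sinα = 32.2
Σc'Δl = 119.3 kN/m; ΣN' = 99.9 kN/m; ΣW sinα = 69.8 kN/m
Resisting = 119.3 + 99.9·tan25.9° = 119.3 + 48.5 = 167.8 kN/m
FS = 167.8 / 69.8 = 2.406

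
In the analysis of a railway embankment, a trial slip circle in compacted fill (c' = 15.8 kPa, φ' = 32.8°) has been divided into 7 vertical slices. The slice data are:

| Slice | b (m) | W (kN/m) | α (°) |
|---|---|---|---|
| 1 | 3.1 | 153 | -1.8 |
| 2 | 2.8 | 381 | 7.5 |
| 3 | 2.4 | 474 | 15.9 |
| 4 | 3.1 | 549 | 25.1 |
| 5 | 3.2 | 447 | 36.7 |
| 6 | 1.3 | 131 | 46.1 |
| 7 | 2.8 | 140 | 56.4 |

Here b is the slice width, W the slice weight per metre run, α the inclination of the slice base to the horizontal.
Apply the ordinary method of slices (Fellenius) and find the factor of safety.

FS = 1.87

Ordinary method of slices: FS = Σ[c'·Δl_i + (W_i cosα_i)·tanφ'] / Σ W_i sinα_i, with Δl_i = b_i / cosα_i.
Slice 1: Δl = 3.1/cos(-1.8°) = 3.102 m; N'_1 = 153·cos(-1.8°) = 152.9; c'Δl = 49.00; W sinα = -4.8
Slice 2: Δl = 2.8/cos7.5° = 2.824 m; N'_2 = 381·cos7.5° = 377.7; c'Δl = 44.62; W sinα = 49.7
Slice 3: Δl = 2.4/cos15.9° = 2.495 m; N'_3 = 474·cos15.9° = 455.9; c'Δl = 39.43; W sinα = 129.9
Slice 4: Δl = 3.1/cos25.1° = 3.423 m; N'_4 = 549·cos25.1° = 497.2; c'Δl = 54.09; W sinα = 232.9
Slice 5: Δl = 3.2/cos36.7° = 3.991 m; N'_5 = 447·cos36.7° = 358.4; c'Δl = 63.06; W sinα = 267.1
Slice 6: Δl = 1.3/cos46.1° = 1.875 m; N'_6 = 131·cos46.1° = 90.8; c'Δl = 29.62; W sinα = 94.4
Slice 7: Δl = 2.8/cos56.4° = 5.060 m; N'_7 = 140·cos56.4° = 77.5; c'Δl = 79.94; W sinα = 116.6
Σc'Δl = 359.8 kN/m; ΣN' = 2010.4 kN/m; ΣW sinα = 885.8 kN/m
Resisting = 359.8 + 2010.4·tan32.8° = 359.8 + 1295.6 = 1655.4 kN/m
FS = 1655.4 / 885.8 = 1.869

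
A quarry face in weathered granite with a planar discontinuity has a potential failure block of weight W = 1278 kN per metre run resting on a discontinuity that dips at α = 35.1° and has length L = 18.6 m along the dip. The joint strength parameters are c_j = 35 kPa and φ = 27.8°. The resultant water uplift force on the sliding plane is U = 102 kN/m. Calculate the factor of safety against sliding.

Resolving the block weight along and normal to the plane and applying the Mohr–Coulomb strength on the joint:
N' = W cosα − U = 1278·cos35.1° − 102 = 943.6 kN/m
Driving force T = W sinα = 1278·sin35.1° = 734.9 kN/m
Resisting force R = c_j·L + N'·tanφ = 35·18.6 + 943.6·tan27.8° = 651.0 + 497.5 = 1148.5 kN/m
FS = R / T = 1148.5 / 734.9 = 1.563

FS = 1.56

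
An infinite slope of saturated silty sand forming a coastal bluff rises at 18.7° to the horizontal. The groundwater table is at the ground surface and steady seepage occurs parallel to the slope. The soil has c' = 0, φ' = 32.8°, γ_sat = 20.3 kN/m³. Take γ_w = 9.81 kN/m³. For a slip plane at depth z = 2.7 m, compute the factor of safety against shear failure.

With seepage parallel to the slope and the water table at the surface, the effective normal stress on the slip plane uses the buoyant unit weight γ' = γ_sat − γ_w while the driving shear stress uses γ_sat:
FS = [c' + γ' z cos²β tanφ'] / [γ_sat z sinβ cosβ]
(For c' = 0 this reduces to FS = (γ'/γ_sat)·tanφ'/tanβ.)
γ' = 20.3 − 9.81 = 10.49 kN/m³
Numerator = 0.0 + 10.49·2.7·cos²18.7°·tan32.8° = 0.0 + 10.49·2.7·0.8972·0.6445 = 16.377 kPa
Denominator = 20.3·2.7·sin18.7°·cos18.7° = 20.3·2.7·0.3206·0.9472 = 16.645 kPa
FS = 16.377 / 16.645 = 0.984

FS = 0.98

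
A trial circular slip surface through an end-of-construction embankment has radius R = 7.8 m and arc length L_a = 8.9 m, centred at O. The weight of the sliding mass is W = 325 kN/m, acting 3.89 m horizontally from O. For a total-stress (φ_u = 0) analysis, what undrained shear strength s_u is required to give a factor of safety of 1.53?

FS = s_u·L_a·R / (W·d), so s_u = FS·W·d / (L_a·R).
s_u = 1.53·325·3.89 / (8.90·7.8) = 1934.3 / 69.42 = 27.86 kPa

s_u = 27.9 kPa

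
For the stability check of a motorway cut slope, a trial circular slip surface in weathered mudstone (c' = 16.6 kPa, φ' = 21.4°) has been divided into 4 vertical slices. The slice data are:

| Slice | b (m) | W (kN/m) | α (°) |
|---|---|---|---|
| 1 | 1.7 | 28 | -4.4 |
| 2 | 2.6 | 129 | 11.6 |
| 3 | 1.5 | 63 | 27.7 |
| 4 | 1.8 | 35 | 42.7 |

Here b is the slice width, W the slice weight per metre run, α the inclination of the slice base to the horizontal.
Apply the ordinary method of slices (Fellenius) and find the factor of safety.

FS = 3.04

Ordinary method of slices: FS = Σ[c'·Δl_i + (W_i cosα_i)·tanφ'] / Σ W_i sinα_i, with Δl_i = b_i / cosα_i.
Slice 1: Δl = 1.7/cos(-4.4°) = 1.705 m; N'_1 = 28·cos(-4.4°) = 27.9; c'Δl = 28.30; W sinα = -2.1
Slice 2: Δl = 2.6/cos11.6° = 2.654 m; N'_2 = 129·cos11.6° = 126.4; c'Δl = 44.06; W sinα = 25.9
Slice 3: Δl = 1.5/cos27.7° = 1.694 m; N'_3 = 63·cos27.7° = 55.8; c'Δl = 28.12; W sinα = 29.3
Slice 4: Δl = 1.8/cos42.7° = 2.449 m; N'_4 = 35·cos42.7° = 25.7; c'Δl = 40.66; W sinα = 23.7
Σc'Δl = 141.1 kN/m; ΣN' = 235.8 kN/m; ΣW sinα = 76.8 kN/m
Resisting = 141.1 + 235.8·tan21.4° = 141.1 + 92.4 = 233.5 kN/m
FS = 233.5 / 76.8 = 3.041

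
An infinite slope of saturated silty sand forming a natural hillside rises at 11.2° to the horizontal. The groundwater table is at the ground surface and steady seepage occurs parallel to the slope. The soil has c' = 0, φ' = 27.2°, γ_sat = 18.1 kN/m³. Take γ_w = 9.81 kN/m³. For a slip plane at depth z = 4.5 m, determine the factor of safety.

With seepage parallel to the slope and the water table at the surface, the effective normal stress on the slip plane uses the buoyant unit weight γ' = γ_sat − γ_w while the driving shear stress uses γ_sat:
FS = [c' + γ' z cos²β tanφ'] / [γ_sat z sinβ cosβ]
(For c' = 0 this reduces to FS = (γ'/γ_sat)·tanφ'/tanβ.)
γ' = 18.1 − 9.81 = 8.29 kN/m³
Numerator = 0.0 + 8.29·4.5·cos²11.2°·tan27.2° = 0.0 + 8.29·4.5·0.9623·0.5139 = 18.449 kPa
Denominator = 18.1·4.5·sin11.2°·cos11.2° = 18.1·4.5·0.1942·0.9810 = 15.519 kPa
FS = 18.449 / 15.519 = 1.189

FS = 1.19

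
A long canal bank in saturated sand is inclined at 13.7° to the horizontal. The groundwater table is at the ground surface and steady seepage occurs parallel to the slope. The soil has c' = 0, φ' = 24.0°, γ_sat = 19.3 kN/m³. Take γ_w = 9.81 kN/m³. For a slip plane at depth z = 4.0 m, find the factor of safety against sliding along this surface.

FS = 0.90

With seepage parallel to the slope and the water table at the surface, the effective normal stress on the slip plane uses the buoyant unit weight γ' = γ_sat − γ_w while the driving shear stress uses γ_sat:
FS = [c' + γ' z cos²β tanφ'] / [γ_sat z sinβ cosβ]
(For c' = 0 this reduces to FS = (γ'/γ_sat)·tanφ'/tanβ.)
γ' = 19.3 − 9.81 = 9.49 kN/m³
Numerator = 0.0 + 9.49·4.0·cos²13.7°·tan24.0° = 0.0 + 9.49·4.0·0.9439·0.4452 = 15.953 kPa
Denominator = 19.3·4.0·sin13.7°·cos13.7° = 19.3·4.0·0.2368·0.9715 = 17.764 kPa
FS = 15.953 / 17.764 = 0.898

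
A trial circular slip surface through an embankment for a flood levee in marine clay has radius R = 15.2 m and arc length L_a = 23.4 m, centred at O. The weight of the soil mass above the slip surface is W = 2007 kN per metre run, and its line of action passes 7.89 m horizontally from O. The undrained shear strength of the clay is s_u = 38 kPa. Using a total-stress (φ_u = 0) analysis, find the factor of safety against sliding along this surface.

FS = 0.85

Taking moments about the centre O, the resisting moment is provided by the undrained shear strength acting along the arc:
M_R = s_u·L_a·R = 38·23.40·15.2 = 13515.8 kN·m/m
M_D = W·d = 2007·7.89 = 15835.2 kN·m/m
FS = M_R / M_D = 13515.8 / 15835.2 = 0.854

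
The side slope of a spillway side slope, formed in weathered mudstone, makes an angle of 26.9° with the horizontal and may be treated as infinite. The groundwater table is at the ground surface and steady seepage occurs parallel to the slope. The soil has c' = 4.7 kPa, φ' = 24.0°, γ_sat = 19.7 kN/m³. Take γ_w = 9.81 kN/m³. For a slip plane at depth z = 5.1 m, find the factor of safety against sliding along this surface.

With seepage parallel to the slope and the water table at the surface, the effective normal stress on the slip plane uses the buoyant unit weight γ' = γ_sat − γ_w while the driving shear stress uses γ_sat:
FS = [c' + γ' z cos²β tanφ'] / [γ_sat z sinβ cosβ]
γ' = 19.7 − 9.81 = 9.89 kN/m³
Numerator = 4.7 + 9.89·5.1·cos²26.9°·tan24.0° = 4.7 + 9.89·5.1·0.7953·0.4452 = 22.560 kPa
Denominator = 19.7·5.1·sin26.9°·cos26.9° = 19.7·5.1·0.4524·0.8918 = 40.538 kPa
FS = 22.560 / 40.538 = 0.557

FS = 0.56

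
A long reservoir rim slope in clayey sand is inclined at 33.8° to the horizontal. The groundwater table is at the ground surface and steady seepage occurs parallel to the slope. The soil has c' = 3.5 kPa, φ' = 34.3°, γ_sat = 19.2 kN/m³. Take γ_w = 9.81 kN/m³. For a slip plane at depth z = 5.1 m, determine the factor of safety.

FS = 0.58

With seepage parallel to the slope and the water table at the surface, the effective normal stress on the slip plane uses the buoyant unit weight γ' = γ_sat − γ_w while the driving shear stress uses γ_sat:
FS = [c' + γ' z cos²β tanφ'] / [γ_sat z sinβ cosβ]
γ' = 19.2 − 9.81 = 9.39 kN/m³
Numerator = 3.5 + 9.39·5.1·cos²33.8°·tan34.3° = 3.5 + 9.39·5.1·0.6905·0.6822 = 26.058 kPa
Denominator = 19.2·5.1·sin33.8°·cos33.8° = 19.2·5.1·0.5563·0.8310 = 45.266 kPa
FS = 26.058 / 45.266 = 0.576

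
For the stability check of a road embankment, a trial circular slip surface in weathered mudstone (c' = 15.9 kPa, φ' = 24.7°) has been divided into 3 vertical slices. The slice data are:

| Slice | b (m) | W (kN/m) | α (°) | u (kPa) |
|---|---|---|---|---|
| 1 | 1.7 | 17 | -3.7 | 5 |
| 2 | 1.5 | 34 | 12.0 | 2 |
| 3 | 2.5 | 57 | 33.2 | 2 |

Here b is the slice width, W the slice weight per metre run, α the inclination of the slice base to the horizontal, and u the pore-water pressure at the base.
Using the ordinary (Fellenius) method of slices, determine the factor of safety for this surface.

FS = 3.66

Ordinary method of slices: FS = Σ[c'·Δl_i + (W_i cosα_i − u_i·Δl_i)·tanφ'] / Σ W_i sinα_i, with Δl_i = b_i / cosα_i.
Slice 1: Δl = 1.7/cos(-3.7°) = 1.704 m; N'_1 = 17·cos(-3.7°) − 5·1.704 = 8.4; c'Δl = 27.09; W sinα = -1.1
Slice 2: Δl = 1.5/cos12.0° = 1.534 m; N'_2 = 34·cos12.0° − 2·1.534 = 30.2; c'Δl = 24.38; W sinα = 7.1
Slice 3: Δl = 2.5/cos33.2° = 2.988 m; N'_3 = 57·cos33.2° − 2·2.988 = 41.7; c'Δl = 47.50; W sinα = 31.2
Σc'Δl = 99.0 kN/m; ΣN' = 80.4 kN/m; ΣW sinα = 37.2 kN/m
Resisting = 99.0 + 80.4·tan24.7° = 99.0 + 37.0 = 135.9 kN/m
FS = 135.9 / 37.2 = 3.656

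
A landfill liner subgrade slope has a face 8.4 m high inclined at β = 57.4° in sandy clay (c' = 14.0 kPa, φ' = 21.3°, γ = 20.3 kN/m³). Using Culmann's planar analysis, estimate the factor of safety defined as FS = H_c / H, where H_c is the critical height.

FS = 1.34

H_c = (4c'/γ) · sinβ cosφ' / [1 − cos(β − φ')]
    = (4·14.0/20.3) · sin57.4°·cos21.3° / [1 − cos36.1°]
    = 2.759 · 0.7849 / 0.1920 = 11.28 m
FS = H_c / H = 11.28 / 8.4 = 1.342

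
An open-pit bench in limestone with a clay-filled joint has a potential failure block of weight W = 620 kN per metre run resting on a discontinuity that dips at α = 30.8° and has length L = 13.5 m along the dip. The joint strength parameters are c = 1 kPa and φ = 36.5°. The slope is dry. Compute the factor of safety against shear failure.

FS = 1.28

Resolving the block weight along and normal to the plane and applying the Mohr–Coulomb strength on the joint:
N' = W cosα = 620·cos30.8° = 532.6 kN/m
Driving force T = W sinα = 620·sin30.8° = 317.5 kN/m
Resisting force R = c·L + N'·tanφ = 1·13.5 + 532.6·tan36.5° = 13.5 + 394.1 = 407.6 kN/m
FS = R / T = 407.6 / 317.5 = 1.284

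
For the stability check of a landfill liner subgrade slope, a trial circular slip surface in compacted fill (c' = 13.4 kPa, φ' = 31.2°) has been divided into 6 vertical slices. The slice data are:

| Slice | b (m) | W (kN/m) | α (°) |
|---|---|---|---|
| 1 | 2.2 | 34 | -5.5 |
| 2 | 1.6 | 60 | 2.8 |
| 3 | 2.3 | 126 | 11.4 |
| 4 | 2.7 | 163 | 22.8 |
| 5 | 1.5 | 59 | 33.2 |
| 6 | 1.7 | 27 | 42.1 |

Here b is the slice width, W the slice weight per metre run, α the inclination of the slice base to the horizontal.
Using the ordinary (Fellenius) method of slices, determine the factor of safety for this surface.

Ordinary method of slices: FS = Σ[c'·Δl_i + (W_i cosα_i)·tanφ'] / Σ W_i sinα_i, with Δl_i = b_i / cosα_i.
Slice 1: Δl = 2.2/cos(-5.5°) = 2.210 m; N'_1 = 34·cos(-5.5°) = 33.8; c'Δl = 29.62; W sinα = -3.3
Slice 2: Δl = 1.6/cos2.8° = 1.602 m; N'_2 = 60·cos2.8° = 59.9; c'Δl = 21.47; W sinα = 2.9
Slice 3: Δl = 2.3/cos11.4° = 2.346 m; N'_3 = 126·cos11.4° = 123.5; c'Δl = 31.44; W sinα = 24.9
Slice 4: Δl = 2.7/cos22.8° = 2.929 m; N'_4 = 163·cos22.8° = 150.3; c'Δl = 39.25; W sinα = 63.2
Slice 5: Δl = 1.5/cos33.2° = 1.793 m; N'_5 = 59·cos33.2° = 49.4; c'Δl = 24.02; W sinα = 32.3
Slice 6: Δl = 1.7/cos42.1° = 2.291 m; N'_6 = 27·cos42.1° = 20.0; c'Δl = 30.70; W sinα = 18.1
Σc'Δl = 176.5 kN/m; ΣN' = 437.0 kN/m; ΣW sinα = 138.1 kN/m
Resisting = 176.5 + 437.0·tan31.2° = 176.5 + 264.6 = 441.1 kN/m
FS = 441.1 / 138.1 = 3.193

FS = 3.19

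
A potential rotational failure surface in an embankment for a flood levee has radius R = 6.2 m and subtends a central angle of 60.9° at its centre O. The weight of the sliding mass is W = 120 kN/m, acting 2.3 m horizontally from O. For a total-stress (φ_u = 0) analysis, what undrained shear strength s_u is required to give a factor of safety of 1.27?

FS = s_u·L_a·R / (W·d), so s_u = FS·W·d / (L_a·R).
Arc length L_a = R·θ = 6.2·(60.9°·π/180) = 6.2·1.0629 = 6.59 m
s_u = 1.27·120·2.3 / (6.59·6.2) = 350.5 / 40.86 = 8.58 kPa

s_u = 8.6 kPa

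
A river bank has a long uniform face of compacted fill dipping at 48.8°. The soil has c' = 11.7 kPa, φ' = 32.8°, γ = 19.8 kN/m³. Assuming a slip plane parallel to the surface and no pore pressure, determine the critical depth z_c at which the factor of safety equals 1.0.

Setting FS = 1.00 in FS = [c' + γz cos²β tanφ'] / [γz sinβ cosβ] and solving for z:
z = c' / [γ cosβ (FS·sinβ − cosβ·tanφ')]
  = 11.7 / [19.8·cos48.8°·(1.00·sin48.8° − cos48.8°·tan32.8°)]
  = 11.7 / [19.8·0.6587·(1.00·0.7524 − 0.6587·0.6445)]
  = 11.7 / 4.2767 = 2.736 m

z_c = 2.74 m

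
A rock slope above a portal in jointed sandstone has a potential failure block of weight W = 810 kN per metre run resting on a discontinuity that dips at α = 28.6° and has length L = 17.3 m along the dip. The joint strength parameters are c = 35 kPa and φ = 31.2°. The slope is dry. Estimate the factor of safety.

FS = 2.67

Resolving the block weight along and normal to the plane and applying the Mohr–Coulomb strength on the joint:
N' = W cosα = 810·cos28.6° = 711.2 kN/m
Driving force T = W sinα = 810·sin28.6° = 387.7 kN/m
Resisting force R = c·L + N'·tanφ = 35·17.3 + 711.2·tan31.2° = 605.5 + 430.7 = 1036.2 kN/m
FS = R / T = 1036.2 / 387.7 = 2.672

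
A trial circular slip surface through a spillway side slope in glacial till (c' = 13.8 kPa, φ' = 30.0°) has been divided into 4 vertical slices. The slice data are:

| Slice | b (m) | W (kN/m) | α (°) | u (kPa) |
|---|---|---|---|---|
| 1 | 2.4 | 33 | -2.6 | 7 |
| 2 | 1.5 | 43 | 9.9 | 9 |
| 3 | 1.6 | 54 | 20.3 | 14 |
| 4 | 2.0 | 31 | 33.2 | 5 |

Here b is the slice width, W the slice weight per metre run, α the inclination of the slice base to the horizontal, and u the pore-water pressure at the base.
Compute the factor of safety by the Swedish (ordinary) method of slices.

FS = 3.85

Ordinary method of slices: FS = Σ[c'·Δl_i + (W_i cosα_i − u_i·Δl_i)·tanφ'] / Σ W_i sinα_i, with Δl_i = b_i / cosα_i.
Slice 1: Δl = 2.4/cos(-2.6°) = 2.402 m; N'_1 = 33·cos(-2.6°) − 7·2.402 = 16.1; c'Δl = 33.15; W sinα = -1.5
Slice 2: Δl = 1.5/cos9.9° = 1.523 m; N'_2 = 43·cos9.9° − 9·1.523 = 28.7; c'Δl = 21.01; W sinα = 7.4
Slice 3: Δl = 1.6/cos20.3° = 1.706 m; N'_3 = 54·cos20.3° − 14·1.706 = 26.8; c'Δl = 23.54; W sinα = 18.7
Slice 4: Δl = 2.0/cos33.2° = 2.390 m; N'_4 = 31·cos33.2° − 5·2.390 = 14.0; c'Δl = 32.98; W sinα = 17.0
Σc'Δl = 110.7 kN/m; ΣN' = 85.6 kN/m; ΣW sinα = 41.6 kN/m
Resisting = 110.7 + 85.6·tan30.0° = 110.7 + 49.4 = 160.1 kN/m
FS = 160.1 / 41.6 = 3.848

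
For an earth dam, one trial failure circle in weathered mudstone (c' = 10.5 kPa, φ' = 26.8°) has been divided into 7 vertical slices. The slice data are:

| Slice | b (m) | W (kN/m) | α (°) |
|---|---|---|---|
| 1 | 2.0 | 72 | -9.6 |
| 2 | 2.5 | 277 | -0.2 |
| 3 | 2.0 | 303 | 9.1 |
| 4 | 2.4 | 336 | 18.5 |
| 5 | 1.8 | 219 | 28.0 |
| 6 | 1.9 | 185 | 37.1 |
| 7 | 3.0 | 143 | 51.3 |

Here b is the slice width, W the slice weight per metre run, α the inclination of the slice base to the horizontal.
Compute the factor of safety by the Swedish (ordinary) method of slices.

FS = 1.92

Ordinary method of slices: FS = Σ[c'·Δl_i + (W_i cosα_i)·tanφ'] / Σ W_i sinα_i, with Δl_i = b_i / cosα_i.
Slice 1: Δl = 2.0/cos(-9.6°) = 2.028 m; N'_1 = 72·cos(-9.6°) = 71.0; c'Δl = 21.30; W sinα = -12.0
Slice 2: Δl = 2.5/cos(-0.2°) = 2.500 m; N'_2 = 277·cos(-0.2°) = 277.0; c'Δl = 26.25; W sinα = -1.0
Slice 3: Δl = 2.0/cos9.1° = 2.025 m; N'_3 = 303·cos9.1° = 299.2; c'Δl = 21.27; W sinα = 47.9
Slice 4: Δl = 2.4/cos18.5° = 2.531 m; N'_4 = 336·cos18.5° = 318.6; c'Δl = 26.57; W sinα = 106.6
Slice 5: Δl = 1.8/cos28.0° = 2.039 m; N'_5 = 219·cos28.0° = 193.4; c'Δl = 21.41; W sinα = 102.8
Slice 6: Δl = 1.9/cos37.1° = 2.382 m; N'_6 = 185·cos37.1° = 147.6; c'Δl = 25.01; W sinα = 111.6
Slice 7: Δl = 3.0/cos51.3° = 4.798 m; N'_7 = 143·cos51.3° = 89.4; c'Δl = 50.38; W sinα = 111.6
Σc'Δl = 192.2 kN/m; ΣN' = 1396.1 kN/m; ΣW sinα = 467.6 kN/m
Resisting = 192.2 + 1396.1·tan26.8° = 192.2 + 705.2 = 897.4 kN/m
FS = 897.4 / 467.6 = 1.919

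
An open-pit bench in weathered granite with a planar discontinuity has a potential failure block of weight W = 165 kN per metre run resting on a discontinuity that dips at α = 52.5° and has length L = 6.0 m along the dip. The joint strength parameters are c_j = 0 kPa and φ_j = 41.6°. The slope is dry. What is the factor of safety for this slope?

Resolving the block weight along and normal to the plane and applying the Mohr–Coulomb strength on the joint:
N' = W cosα = 165·cos52.5° = 100.4 kN/m
Driving force T = W sinα = 165·sin52.5° = 130.9 kN/m
Resisting force R = c_j·L + N'·tanφ_j = 0·6.0 + 100.4·tan41.6° = 0.0 + 89.2 = 89.2 kN/m
FS = R / T = 89.2 / 130.9 = 0.681

FS = 0.68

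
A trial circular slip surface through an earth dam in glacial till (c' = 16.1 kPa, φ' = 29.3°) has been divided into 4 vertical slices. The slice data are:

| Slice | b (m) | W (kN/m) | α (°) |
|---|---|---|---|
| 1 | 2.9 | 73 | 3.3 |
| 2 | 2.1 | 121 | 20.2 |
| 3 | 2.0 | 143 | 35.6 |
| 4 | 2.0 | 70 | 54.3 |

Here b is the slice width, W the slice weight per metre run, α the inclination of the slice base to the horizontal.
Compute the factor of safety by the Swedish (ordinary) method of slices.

FS = 1.99

Ordinary method of slices: FS = Σ[c'·Δl_i + (W_i cosα_i)·tanφ'] / Σ W_i sinα_i, with Δl_i = b_i / cosα_i.
Slice 1: Δl = 2.9/cos3.3° = 2.905 m; N'_1 = 73·cos3.3° = 72.9; c'Δl = 46.77; W sinα = 4.2
Slice 2: Δl = 2.1/cos20.2° = 2.238 m; N'_2 = 121·cos20.2° = 113.6; c'Δl = 36.03; W sinα = 41.8
Slice 3: Δl = 2.0/cos35.6° = 2.460 m; N'_3 = 143·cos35.6° = 116.3; c'Δl = 39.60; W sinα = 83.2
Slice 4: Δl = 2.0/cos54.3° = 3.427 m; N'_4 = 70·cos54.3° = 40.8; c'Δl = 55.18; W sinα = 56.8
Σc'Δl = 177.6 kN/m; ΣN' = 343.6 kN/m; ΣW sinα = 186.1 kN/m
Resisting = 177.6 + 343.6·tan29.3° = 177.6 + 192.8 = 370.4 kN/m
FS = 370.4 / 186.1 = 1.990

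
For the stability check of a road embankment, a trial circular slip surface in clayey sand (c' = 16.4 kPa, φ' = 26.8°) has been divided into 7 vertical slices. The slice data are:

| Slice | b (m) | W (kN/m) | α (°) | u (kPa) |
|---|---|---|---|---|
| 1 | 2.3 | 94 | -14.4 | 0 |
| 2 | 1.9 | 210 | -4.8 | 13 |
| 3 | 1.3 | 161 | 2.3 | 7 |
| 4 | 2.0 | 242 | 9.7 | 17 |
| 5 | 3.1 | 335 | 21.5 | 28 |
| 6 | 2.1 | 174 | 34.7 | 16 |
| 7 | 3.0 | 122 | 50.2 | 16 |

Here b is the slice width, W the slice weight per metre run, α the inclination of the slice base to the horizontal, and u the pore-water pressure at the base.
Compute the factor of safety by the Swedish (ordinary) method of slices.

Ordinary method of slices: FS = Σ[c'·Δl_i + (W_i cosα_i − u_i·Δl_i)·tanφ'] / Σ W_i sinα_i, with Δl_i = b_i / cosα_i.
Slice 1: Δl = 2.3/cos(-14.4°) = 2.375 m; N'_1 = 94·cos(-14.4°) − 0·2.375 = 91.0; c'Δl = 38.94; W sinα = -23.4
Slice 2: Δl = 1.9/cos(-4.8°) = 1.907 m; N'_2 = 210·cos(-4.8°) − 13·1.907 = 184.5; c'Δl = 31.27; W sinα = -17.6
Slice 3: Δl = 1.3/cos2.3° = 1.301 m; N'_3 = 161·cos2.3° − 7·1.301 = 151.8; c'Δl = 21.34; W sinα = 6.5
Slice 4: Δl = 2.0/cos9.7° = 2.029 m; N'_4 = 242·cos9.7° − 17·2.029 = 204.0; c'Δl = 33.28; W sinα = 40.8
Slice 5: Δl = 3.1/cos21.5° = 3.332 m; N'_5 = 335·cos21.5° − 28·3.332 = 218.4; c'Δl = 54.64; W sinα = 122.8
Slice 6: Δl = 2.1/cos34.7° = 2.554 m; N'_6 = 174·cos34.7° − 16·2.554 = 102.2; c'Δl = 41.89; W sinα = 99.1
Slice 7: Δl = 3.0/cos50.2° = 4.687 m; N'_7 = 122·cos50.2° − 16·4.687 = 3.1; c'Δl = 76.86; W sinα = 93.7
Σc'Δl = 298.2 kN/m; ΣN' = 955.0 kN/m; ΣW sinα = 321.8 kN/m
Resisting = 298.2 + 955.0·tan26.8° = 298.2 + 482.4 = 780.6 kN/m
FS = 780.6 / 321.8 = 2.425

FS = 2.43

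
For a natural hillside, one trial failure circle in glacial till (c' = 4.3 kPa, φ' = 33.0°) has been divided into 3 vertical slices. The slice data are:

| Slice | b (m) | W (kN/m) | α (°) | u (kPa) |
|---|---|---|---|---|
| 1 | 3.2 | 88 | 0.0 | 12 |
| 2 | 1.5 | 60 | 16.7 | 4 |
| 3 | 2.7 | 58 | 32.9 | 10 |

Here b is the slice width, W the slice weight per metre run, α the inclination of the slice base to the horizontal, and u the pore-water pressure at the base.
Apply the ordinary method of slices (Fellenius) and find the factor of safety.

Ordinary method of slices: FS = Σ[c'·Δl_i + (W_i cosα_i − u_i·Δl_i)·tanφ'] / Σ W_i sinα_i, with Δl_i = b_i / cosα_i.
Slice 1: Δl = 3.2/cos0.0° = 3.200 m; N'_1 = 88·cos0.0° − 12·3.200 = 49.6; c'Δl = 13.76; W sinα = 0.0
Slice 2: Δl = 1.5/cos16.7° = 1.566 m; N'_2 = 60·cos16.7° − 4·1.566 = 51.2; c'Δl = 6.73; W sinα = 17.2
Slice 3: Δl = 2.7/cos32.9° = 3.216 m; N'_3 = 58·cos32.9° − 10·3.216 = 16.5; c'Δl = 13.83; W sinα = 31.5
Σc'Δl = 34.3 kN/m; ΣN' = 117.3 kN/m; ΣW sinα = 48.7 kN/m
Resisting = 34.3 + 117.3·tan33.0° = 34.3 + 76.2 = 110.5 kN/m
FS = 110.5 / 48.7 = 2.267

FS = 2.27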